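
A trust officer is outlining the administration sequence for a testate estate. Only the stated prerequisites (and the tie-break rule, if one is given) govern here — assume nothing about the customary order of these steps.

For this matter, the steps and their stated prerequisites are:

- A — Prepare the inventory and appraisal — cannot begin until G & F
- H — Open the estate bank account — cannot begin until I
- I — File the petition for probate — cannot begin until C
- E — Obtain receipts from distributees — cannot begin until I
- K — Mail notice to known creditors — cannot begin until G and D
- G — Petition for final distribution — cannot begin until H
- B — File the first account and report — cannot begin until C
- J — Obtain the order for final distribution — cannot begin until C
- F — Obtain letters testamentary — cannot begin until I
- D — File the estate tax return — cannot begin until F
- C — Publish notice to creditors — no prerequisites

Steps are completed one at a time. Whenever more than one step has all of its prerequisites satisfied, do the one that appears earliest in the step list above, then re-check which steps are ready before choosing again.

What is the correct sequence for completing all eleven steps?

C, I, H, E, G, B, J, F, A, D, K

C has no prerequisites → C first.
Now I, B and J have their prerequisites met. I is listed earlier, so I next.
H, E and F now also ready, so the ready set is {H, E, B, J, F}; H is listed earlier → H.
Now E, G, B, J and F have their prerequisites met. E is listed earlier, so E next.
G, B, J and F are all available; G is listed earlier → G.
Now B, J and F have their prerequisites met. B is listed earlier, so B next.
Now J and F have their prerequisites met. J is listed earlier, so J next.
F needed I, now all done → F.
Ready: A and D. A is listed earlier → A.
Next only D has its prerequisites met → D.
K is the only step now ready → K.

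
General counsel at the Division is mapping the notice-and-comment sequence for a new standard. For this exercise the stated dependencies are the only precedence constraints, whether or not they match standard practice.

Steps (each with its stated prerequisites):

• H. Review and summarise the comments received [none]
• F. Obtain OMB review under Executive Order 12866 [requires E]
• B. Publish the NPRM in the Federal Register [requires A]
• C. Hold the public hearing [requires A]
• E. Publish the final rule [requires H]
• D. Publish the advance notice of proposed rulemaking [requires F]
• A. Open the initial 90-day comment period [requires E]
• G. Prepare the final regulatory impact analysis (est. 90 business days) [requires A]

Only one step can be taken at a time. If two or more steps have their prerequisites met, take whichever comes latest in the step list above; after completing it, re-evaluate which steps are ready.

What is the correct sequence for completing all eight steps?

Only H has no prerequisites, so it is first.
E needed H, now all done → E.
A and F are both available; A is listed later → A.
G, C and B now also ready, so the ready set is {G, C, B, F}; G is listed later → G.
C, B and F are all available; C is listed later → C.
B and F are both available; B is listed later → B.
That leaves F as the only ready step → F.
D needed F, now all done → D.

H, E, A, G, C, B, F, D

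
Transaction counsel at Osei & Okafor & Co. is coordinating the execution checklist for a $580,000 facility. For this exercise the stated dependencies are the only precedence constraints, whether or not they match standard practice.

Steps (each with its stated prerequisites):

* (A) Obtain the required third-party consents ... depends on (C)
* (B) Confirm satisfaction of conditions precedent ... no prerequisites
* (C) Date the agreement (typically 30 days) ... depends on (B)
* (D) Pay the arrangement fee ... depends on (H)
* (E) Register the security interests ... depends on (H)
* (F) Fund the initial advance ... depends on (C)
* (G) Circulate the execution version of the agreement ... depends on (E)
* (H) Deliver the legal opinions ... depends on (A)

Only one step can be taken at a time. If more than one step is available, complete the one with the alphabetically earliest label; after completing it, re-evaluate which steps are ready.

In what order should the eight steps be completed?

(B) → (C) → (A) → (F) → (H) → (D) → (E) → (G)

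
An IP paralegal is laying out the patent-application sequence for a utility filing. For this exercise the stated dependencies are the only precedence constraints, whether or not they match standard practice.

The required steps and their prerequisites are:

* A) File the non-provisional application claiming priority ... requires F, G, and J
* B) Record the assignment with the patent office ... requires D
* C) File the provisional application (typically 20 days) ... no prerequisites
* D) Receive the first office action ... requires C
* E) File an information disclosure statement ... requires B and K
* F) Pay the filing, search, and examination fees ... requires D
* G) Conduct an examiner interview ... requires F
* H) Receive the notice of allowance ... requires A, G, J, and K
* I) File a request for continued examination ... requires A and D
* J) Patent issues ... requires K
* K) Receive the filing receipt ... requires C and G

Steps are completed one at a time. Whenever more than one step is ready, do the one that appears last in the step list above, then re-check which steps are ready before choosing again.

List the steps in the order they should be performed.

C, D, F, G, K, J, B, E, A, I, H

C has no prerequisites → C first.
D is the only step now ready → D.
F and B are both available; F is listed later → F.
G now also ready, so the ready set is {G, B}; G is listed later → G.
Ready: K and B. K is listed later → K.
J now also ready, so the ready set is {J, B}; J is listed later → J.
B and A are both available; B is listed later → B.
E now also ready, so the ready set is {E, A}; E is listed later → E.
A needed J, G and F, now all done → A.
Now I and H have their prerequisites met. I is listed later, so I next.
H needed K, J, G and A, now all done → H.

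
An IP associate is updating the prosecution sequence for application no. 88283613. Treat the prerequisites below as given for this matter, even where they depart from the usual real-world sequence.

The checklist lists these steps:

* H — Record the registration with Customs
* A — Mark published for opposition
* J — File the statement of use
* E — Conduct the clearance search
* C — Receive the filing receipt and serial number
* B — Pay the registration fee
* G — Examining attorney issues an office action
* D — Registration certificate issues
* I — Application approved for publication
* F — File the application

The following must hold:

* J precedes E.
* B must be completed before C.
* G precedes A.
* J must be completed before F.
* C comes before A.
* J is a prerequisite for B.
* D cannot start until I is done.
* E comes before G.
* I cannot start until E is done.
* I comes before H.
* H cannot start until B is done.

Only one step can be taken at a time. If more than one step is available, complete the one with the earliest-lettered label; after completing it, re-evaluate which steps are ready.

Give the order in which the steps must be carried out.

J → B → C → E → F → G → A → I → D → H

J is the only step with nothing outstanding, so it goes first.
Ready: B, E and F. B has the earlier label → B.
C now also ready, so the ready set is {C, E, F}; C has the earlier label → C.
E and F are both available; E has the earlier label → E.
G and I now also ready, so the ready set is {F, G, I}; F has the earlier label → F.
G and I are both available; G has the earlier label → G.
A now also ready, so the ready set is {A, I}; A has the earlier label → A.
That leaves I as the only ready step → I.
D and H are both available; D has the earlier label → D.
Next only H has its prerequisites met → H.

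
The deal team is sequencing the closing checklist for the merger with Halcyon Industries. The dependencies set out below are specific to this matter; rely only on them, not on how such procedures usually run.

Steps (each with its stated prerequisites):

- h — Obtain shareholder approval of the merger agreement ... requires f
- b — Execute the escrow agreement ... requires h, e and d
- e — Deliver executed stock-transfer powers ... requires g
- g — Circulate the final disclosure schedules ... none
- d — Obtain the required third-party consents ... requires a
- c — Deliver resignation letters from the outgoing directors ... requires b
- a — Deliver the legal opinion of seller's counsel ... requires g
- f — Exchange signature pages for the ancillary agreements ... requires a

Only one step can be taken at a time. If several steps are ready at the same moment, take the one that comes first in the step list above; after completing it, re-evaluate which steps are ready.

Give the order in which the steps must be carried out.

g is the only step with nothing outstanding, so it goes first.
Ready: e and a. e is listed earlier → e.
a is the only step now ready → a.
Ready: d and f. d is listed earlier → d.
Next only f has its prerequisites met → f.
h is the only step now ready → h.
That leaves b as the only ready step → b.
Next only c has its prerequisites met → c.

g, e, a, d, f, h, b, c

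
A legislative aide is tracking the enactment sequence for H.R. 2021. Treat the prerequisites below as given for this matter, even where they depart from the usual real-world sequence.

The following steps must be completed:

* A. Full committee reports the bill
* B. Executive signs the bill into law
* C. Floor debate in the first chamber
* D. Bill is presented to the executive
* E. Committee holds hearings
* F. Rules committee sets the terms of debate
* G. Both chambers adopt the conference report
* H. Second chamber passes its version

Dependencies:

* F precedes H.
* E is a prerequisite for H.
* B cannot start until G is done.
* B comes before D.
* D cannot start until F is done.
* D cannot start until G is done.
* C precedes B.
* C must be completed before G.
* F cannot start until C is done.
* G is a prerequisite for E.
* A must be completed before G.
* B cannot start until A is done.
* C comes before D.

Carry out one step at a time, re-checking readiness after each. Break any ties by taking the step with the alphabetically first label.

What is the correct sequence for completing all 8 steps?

A and C have no prerequisites; A has the earlier label, so A is first.
That leaves C as the only ready step → C.
Ready: F and G. F has the earlier label → F.
Next only G has its prerequisites met → G.
Ready: B and E. B has the earlier label → B.
D now also ready, so the ready set is {D, E}; D has the earlier label → D.
Next only E has its prerequisites met → E.
That leaves H as the only ready step → H.

A, C, F, G, B, D, E, H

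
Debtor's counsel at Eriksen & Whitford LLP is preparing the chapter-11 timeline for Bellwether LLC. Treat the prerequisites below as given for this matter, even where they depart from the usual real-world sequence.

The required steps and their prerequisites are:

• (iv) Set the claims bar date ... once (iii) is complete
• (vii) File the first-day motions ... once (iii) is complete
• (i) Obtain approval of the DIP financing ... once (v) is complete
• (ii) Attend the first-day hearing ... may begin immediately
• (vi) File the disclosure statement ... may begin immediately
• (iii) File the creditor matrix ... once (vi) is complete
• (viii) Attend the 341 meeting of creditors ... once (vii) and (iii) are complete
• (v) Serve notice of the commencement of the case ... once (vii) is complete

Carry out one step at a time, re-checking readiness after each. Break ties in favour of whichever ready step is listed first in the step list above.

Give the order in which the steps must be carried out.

(ii) and (vi) have no prerequisites; (ii) is listed earlier, so (ii) is first.
Next only (vi) has its prerequisites met → (vi).
(iii) needed (vi), now all done → (iii).
Now (iv) and (vii) have their prerequisites met. (iv) is listed earlier, so (iv) next.
Next only (vii) has its prerequisites met → (vii).
Now (viii) and (v) have their prerequisites met. (viii) is listed earlier, so (viii) next.
(v) needed (vii), now all done → (v).
That leaves (i) as the only ready step → (i).

(ii) → (vi) → (iii) → (iv) → (vii) → (viii) → (v) → (i)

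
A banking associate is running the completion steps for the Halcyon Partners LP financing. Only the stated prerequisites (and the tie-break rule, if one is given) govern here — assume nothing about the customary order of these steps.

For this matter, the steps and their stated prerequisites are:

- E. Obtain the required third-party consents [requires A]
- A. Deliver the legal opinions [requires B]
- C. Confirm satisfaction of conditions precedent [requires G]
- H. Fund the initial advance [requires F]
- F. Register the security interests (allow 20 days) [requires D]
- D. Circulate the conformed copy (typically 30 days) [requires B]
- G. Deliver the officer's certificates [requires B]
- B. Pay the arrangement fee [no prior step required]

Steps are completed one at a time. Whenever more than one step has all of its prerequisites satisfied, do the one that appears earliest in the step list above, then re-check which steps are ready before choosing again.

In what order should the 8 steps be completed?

B, A, E, D, F, H, G, C

Only B has no prerequisites, so it is first.
Now A, D and G have their prerequisites met. A is listed earlier, so A next.
E, D and G are all available; E is listed earlier → E.
Ready: D and G. D is listed earlier → D.
Now F and G have their prerequisites met. F is listed earlier, so F next.
H and G are both available; H is listed earlier → H.
That leaves G as the only ready step → G.
Next only C has its prerequisites met → C.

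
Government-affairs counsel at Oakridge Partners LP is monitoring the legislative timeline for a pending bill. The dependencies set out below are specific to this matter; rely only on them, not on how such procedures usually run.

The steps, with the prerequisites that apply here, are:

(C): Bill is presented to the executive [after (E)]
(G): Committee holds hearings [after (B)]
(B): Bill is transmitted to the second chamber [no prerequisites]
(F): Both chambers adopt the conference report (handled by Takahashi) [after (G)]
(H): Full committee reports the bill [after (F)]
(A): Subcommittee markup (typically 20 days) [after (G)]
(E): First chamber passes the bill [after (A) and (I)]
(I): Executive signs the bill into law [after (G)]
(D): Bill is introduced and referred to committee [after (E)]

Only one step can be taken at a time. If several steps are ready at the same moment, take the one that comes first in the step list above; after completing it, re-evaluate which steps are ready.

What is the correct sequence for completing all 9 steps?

(B), (G), (F), (H), (A), (I), (E), (C), (D)

(B) has no prerequisites → (B) first.
(G) needed (B), now all done → (G).
(F), (A) and (I) are all available; (F) is listed earlier → (F).
Now (H), (A) and (I) have their prerequisites met. (H) is listed earlier, so (H) next.
Now (A) and (I) have their prerequisites met. (A) is listed earlier, so (A) next.
(I) is the only step now ready → (I).
That leaves (E) as the only ready step → (E).
Now (C) and (D) have their prerequisites met. (C) is listed earlier, so (C) next.
(D) needed (E), now all done → (D).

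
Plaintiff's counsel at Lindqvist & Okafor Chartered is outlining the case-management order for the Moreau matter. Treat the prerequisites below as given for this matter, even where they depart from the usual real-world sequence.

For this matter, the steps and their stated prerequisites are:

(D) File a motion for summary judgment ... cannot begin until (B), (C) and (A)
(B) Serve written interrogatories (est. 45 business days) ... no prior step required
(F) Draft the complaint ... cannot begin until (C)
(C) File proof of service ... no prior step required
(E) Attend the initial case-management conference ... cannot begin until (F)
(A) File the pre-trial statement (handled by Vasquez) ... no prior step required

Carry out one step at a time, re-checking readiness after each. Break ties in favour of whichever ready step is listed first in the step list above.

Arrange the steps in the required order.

(B), (C), (F), (E), (A), (D)

Nothing is required for (B), (C) and (A). (B) is listed earlier → (B) first.
Ready: (C) and (A). (C) is listed earlier → (C).
(F) now also ready, so the ready set is {(F), (A)}; (F) is listed earlier → (F).
Ready: (E) and (A). (E) is listed earlier → (E).
Next only (A) has its prerequisites met → (A).
(D) needed (B), (C) and (A), now all done → (D).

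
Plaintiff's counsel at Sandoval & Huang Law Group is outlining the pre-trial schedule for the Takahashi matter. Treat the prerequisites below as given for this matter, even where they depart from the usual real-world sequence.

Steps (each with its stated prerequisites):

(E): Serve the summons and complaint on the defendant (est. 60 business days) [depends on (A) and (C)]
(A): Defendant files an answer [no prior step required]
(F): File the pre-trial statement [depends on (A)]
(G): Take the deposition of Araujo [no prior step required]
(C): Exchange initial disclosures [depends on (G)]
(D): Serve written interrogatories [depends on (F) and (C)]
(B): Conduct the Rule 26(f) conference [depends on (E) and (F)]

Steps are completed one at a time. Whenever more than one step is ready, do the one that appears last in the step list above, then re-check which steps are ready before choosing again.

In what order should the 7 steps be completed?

(G) → (C) → (A) → (F) → (D) → (E) → (B)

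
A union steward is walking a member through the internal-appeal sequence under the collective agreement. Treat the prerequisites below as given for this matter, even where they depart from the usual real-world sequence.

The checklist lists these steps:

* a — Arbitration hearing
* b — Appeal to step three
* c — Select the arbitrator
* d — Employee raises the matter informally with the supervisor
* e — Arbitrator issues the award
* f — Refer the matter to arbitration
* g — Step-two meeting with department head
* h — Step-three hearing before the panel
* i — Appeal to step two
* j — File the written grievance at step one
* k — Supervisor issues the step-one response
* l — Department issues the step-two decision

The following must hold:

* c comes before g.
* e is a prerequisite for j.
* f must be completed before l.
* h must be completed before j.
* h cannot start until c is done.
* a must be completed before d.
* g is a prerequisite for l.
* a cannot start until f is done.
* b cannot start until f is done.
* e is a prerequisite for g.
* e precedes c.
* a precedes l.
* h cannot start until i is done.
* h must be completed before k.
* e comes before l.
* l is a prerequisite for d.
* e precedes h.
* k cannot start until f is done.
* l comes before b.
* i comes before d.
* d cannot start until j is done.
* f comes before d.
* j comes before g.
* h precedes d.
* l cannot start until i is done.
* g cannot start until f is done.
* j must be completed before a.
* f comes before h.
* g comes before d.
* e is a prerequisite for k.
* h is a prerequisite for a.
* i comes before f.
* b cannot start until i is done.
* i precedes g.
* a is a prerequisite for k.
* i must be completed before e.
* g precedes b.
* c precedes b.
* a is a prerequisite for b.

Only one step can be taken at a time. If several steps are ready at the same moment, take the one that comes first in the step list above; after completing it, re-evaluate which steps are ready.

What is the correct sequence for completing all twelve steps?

i → e → c → f → h → j → a → g → k → l → b → d

i is the only step with nothing outstanding, so it goes first.
Now e and f have their prerequisites met. e is listed earlier, so e next.
c now also ready, so the ready set is {c, f}; c is listed earlier → c.
That leaves f as the only ready step → f.
Next only h has its prerequisites met → h.
j is the only step now ready → j.
Now a and g have their prerequisites met. a is listed earlier, so a next.
Ready: g and k. g is listed earlier → g.
l now also ready, so the ready set is {k, l}; k is listed earlier → k.
That leaves l as the only ready step → l.
Now b and d have their prerequisites met. b is listed earlier, so b next.
d needed a, f, g, h, i, j and l, now all done → d.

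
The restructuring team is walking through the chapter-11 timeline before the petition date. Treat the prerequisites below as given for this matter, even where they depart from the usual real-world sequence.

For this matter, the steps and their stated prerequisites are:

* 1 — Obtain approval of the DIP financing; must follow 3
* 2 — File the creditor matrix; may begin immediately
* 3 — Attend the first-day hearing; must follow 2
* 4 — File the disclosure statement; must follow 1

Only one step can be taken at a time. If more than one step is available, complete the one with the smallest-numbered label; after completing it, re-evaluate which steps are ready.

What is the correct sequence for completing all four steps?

2, 3, 1, 4

Only 2 has no prerequisites, so it is first.
Next only 3 has its prerequisites met → 3.
That leaves 1 as the only ready step → 1.
That leaves 4 as the only ready step → 4.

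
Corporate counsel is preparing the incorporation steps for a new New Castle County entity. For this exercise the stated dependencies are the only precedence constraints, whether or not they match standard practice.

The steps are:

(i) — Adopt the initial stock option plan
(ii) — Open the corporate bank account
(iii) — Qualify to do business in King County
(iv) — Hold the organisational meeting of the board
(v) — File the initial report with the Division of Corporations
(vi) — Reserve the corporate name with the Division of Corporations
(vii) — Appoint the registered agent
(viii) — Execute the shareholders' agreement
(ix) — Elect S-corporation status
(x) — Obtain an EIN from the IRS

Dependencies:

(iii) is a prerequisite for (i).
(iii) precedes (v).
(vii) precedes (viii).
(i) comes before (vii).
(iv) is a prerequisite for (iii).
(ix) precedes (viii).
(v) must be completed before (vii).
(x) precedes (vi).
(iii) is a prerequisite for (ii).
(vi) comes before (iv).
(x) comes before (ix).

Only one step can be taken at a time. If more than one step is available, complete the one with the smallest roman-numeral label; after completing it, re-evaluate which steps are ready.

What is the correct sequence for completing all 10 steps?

(x), (vi), (iv), (iii), (i), (ii), (v), (vii), (ix), (viii)

Only (x) has no prerequisites, so it is first.
Now (vi) and (ix) have their prerequisites met. (vi) has the earlier label, so (vi) next.
Ready: (iv) and (ix). (iv) has the earlier label → (iv).
(iii) and (ix) are both available; (iii) has the earlier label → (iii).
(i), (ii) and (v) now also ready, so the ready set is {(i), (ii), (v), (ix)}; (i) has the earlier label → (i).
Now (ii), (v) and (ix) have their prerequisites met. (ii) has the earlier label, so (ii) next.
Ready: (v) and (ix). (v) has the earlier label → (v).
(vii) and (ix) are both available; (vii) has the earlier label → (vii).
(ix) is the only step now ready → (ix).
(viii) needed (vii) and (ix), now all done → (viii).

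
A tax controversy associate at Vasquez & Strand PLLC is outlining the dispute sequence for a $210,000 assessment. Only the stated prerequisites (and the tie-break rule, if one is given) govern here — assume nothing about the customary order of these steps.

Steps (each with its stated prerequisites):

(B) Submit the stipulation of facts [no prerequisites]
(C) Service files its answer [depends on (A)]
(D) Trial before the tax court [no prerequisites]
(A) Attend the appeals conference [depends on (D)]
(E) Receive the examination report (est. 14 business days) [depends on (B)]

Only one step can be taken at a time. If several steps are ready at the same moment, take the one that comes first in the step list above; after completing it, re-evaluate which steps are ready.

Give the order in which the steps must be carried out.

(B), (D), (A), (C), (E)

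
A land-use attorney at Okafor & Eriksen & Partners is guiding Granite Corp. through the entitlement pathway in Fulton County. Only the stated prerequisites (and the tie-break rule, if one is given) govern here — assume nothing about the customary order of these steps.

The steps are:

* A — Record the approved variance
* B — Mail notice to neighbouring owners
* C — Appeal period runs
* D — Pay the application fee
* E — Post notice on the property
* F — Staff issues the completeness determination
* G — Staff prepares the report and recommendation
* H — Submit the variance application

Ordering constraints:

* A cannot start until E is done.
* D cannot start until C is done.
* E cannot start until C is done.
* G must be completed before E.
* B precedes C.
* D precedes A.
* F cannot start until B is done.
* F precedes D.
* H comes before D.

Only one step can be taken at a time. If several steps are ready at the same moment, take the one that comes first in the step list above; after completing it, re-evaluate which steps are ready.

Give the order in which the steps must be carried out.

Nothing is required for B, G and H. B is listed earlier → B first.
Now C, F, G and H have their prerequisites met. C is listed earlier, so C next.
Now F, G and H have their prerequisites met. F is listed earlier, so F next.
Now G and H have their prerequisites met. G is listed earlier, so G next.
E and H are both available; E is listed earlier → E.
Next only H has its prerequisites met → H.
D needed C, F and H, now all done → D.
A needed D and E, now all done → A.

B C F G E H D A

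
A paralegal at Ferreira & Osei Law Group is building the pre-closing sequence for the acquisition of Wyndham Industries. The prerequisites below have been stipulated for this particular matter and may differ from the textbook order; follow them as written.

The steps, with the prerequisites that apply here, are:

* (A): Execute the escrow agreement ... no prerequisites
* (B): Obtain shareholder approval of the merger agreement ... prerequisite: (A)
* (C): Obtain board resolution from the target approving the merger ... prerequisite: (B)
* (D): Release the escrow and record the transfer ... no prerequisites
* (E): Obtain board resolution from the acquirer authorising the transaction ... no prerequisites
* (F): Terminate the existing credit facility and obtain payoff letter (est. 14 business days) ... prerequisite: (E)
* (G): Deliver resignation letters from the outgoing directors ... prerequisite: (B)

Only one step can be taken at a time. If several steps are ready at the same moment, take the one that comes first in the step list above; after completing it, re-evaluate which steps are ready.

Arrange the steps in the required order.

(A), (B), (C), (D), (E), (F), (G)

Nothing is required for (A), (D) and (E). (A) is listed earlier → (A) first.
(B) now also ready, so the ready set is {(B), (D), (E)}; (B) is listed earlier → (B).
(C) and (G) now also ready, so the ready set is {(C), (D), (E), (G)}; (C) is listed earlier → (C).
(D), (E) and (G) are all available; (D) is listed earlier → (D).
Ready: (E) and (G). (E) is listed earlier → (E).
Now (F) and (G) have their prerequisites met. (F) is listed earlier, so (F) next.
Next only (G) has its prerequisites met → (G).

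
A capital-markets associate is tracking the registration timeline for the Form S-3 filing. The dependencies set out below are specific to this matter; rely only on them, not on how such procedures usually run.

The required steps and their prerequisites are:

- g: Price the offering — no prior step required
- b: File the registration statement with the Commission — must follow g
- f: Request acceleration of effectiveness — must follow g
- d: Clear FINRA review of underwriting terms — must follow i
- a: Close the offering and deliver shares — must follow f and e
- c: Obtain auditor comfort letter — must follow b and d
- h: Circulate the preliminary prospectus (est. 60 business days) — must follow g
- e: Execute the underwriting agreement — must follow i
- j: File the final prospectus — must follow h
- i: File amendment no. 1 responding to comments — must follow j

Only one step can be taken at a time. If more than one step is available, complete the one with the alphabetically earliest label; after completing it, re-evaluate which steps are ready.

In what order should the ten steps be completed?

g, b, f, h, j, i, d, c, e, a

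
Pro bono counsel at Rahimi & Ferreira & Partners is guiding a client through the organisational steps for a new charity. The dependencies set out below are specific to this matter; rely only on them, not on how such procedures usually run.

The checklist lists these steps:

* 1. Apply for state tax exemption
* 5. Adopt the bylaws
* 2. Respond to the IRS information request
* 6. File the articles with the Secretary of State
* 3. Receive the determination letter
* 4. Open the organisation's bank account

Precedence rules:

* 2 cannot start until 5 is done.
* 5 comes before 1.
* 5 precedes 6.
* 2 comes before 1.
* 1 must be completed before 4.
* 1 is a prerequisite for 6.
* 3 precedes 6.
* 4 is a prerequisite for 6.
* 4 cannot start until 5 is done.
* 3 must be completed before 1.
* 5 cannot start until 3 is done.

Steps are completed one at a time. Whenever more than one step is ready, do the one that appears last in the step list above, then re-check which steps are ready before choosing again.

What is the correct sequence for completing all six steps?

3, 5, 2, 1, 4, 6

Only 3 has no prerequisites, so it is first.
5 needed 3, now all done → 5.
2 needed 5, now all done → 2.
1 is the only step now ready → 1.
Next only 4 has its prerequisites met → 4.
6 is the only step now ready → 6.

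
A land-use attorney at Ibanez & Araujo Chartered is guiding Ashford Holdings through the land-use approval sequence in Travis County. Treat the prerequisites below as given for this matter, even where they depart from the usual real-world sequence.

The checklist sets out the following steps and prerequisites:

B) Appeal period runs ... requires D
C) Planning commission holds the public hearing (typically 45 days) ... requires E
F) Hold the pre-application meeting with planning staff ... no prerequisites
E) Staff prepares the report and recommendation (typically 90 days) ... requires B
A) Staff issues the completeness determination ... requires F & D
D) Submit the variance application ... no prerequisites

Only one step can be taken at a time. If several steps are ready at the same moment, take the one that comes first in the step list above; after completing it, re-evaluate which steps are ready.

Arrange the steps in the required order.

F and D have no prerequisites; F is listed earlier, so F is first.
Next only D has its prerequisites met → D.
Ready: B and A. B is listed earlier → B.
E now also ready, so the ready set is {E, A}; E is listed earlier → E.
C and A are both available; C is listed earlier → C.
A needed F and D, now all done → A.

F → D → B → E → C → A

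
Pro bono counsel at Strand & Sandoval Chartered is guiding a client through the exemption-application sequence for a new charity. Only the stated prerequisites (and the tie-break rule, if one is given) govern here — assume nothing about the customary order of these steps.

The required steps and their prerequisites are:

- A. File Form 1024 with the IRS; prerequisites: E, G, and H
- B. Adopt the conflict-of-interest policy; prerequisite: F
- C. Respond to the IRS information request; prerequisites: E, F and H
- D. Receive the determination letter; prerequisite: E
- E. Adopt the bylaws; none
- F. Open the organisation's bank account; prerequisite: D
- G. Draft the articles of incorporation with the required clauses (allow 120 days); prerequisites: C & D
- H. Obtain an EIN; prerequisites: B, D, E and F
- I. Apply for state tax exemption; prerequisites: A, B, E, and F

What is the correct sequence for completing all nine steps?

E → D → F → B → H → C → G → A → I

E has no prerequisites → E first.
That leaves D as the only ready step → D.
That leaves F as the only ready step → F.
That leaves B as the only ready step → B.
H is the only step now ready → H.
C is the only step now ready → C.
G needed C and D, now all done → G.
Next only A has its prerequisites met → A.
Next only I has its prerequisites met → I.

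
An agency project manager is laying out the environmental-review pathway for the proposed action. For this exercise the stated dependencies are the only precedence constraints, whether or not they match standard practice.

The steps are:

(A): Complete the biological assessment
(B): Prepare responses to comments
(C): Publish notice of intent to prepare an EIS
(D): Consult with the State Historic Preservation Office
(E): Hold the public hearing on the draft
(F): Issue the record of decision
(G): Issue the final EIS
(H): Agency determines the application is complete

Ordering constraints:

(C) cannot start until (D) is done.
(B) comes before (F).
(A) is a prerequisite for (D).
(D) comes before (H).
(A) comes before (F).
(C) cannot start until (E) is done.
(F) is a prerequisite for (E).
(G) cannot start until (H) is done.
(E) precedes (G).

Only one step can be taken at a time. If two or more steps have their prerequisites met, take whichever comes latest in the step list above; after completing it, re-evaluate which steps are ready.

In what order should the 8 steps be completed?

(B) (A) (F) (E) (D) (H) (G) (C)

(B) and (A) have no prerequisites; (B) is listed later, so (B) is first.
Next only (A) has its prerequisites met → (A).
Now (F) and (D) have their prerequisites met. (F) is listed later, so (F) next.
(E) now also ready, so the ready set is {(E), (D)}; (E) is listed later → (E).
(D) needed (A), now all done → (D).
Now (H) and (C) have their prerequisites met. (H) is listed later, so (H) next.
(G) now also ready, so the ready set is {(G), (C)}; (G) is listed later → (G).
(C) needed (E) and (D), now all done → (C).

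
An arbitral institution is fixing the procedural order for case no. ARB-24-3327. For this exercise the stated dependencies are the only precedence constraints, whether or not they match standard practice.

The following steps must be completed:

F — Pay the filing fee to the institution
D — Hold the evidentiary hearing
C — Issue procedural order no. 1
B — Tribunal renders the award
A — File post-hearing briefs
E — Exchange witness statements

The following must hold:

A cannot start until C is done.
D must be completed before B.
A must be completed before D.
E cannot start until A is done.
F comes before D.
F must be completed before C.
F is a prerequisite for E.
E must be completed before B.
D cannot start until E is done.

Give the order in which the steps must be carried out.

F has no prerequisites → F first.
That leaves C as the only ready step → C.
Next only A has its prerequisites met → A.
E needed F and A, now all done → E.
D needed F, A and E, now all done → D.
B needed D and E, now all done → B.

F, C, A, E, D, B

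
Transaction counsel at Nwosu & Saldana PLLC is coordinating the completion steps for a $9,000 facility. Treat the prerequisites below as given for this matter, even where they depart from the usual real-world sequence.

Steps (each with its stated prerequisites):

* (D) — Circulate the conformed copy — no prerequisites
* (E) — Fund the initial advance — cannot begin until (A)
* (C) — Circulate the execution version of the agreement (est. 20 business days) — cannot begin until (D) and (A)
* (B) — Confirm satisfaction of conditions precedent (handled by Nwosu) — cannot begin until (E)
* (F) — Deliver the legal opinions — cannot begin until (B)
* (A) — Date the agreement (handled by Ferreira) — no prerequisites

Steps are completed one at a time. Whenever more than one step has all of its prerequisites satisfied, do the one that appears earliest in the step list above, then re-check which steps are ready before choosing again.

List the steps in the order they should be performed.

(D), (A), (E), (C), (B), (F)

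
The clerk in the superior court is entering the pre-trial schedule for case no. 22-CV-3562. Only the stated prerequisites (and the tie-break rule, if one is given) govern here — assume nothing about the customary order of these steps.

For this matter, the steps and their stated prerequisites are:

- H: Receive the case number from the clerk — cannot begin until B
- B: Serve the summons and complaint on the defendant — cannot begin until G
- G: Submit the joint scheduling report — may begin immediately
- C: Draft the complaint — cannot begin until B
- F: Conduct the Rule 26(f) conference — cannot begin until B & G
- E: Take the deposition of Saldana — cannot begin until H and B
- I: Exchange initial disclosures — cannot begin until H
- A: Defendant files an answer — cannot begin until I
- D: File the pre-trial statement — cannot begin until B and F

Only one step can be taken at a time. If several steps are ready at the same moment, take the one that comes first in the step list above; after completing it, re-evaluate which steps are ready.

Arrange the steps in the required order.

G → B → H → C → F → E → I → A → D

Only G has no prerequisites, so it is first.
B is the only step now ready → B.
Ready: H, C and F. H is listed earlier → H.
E and I now also ready, so the ready set is {C, F, E, I}; C is listed earlier → C.
Ready: F, E and I. F is listed earlier → F.
Ready: E, I and D. E is listed earlier → E.
I and D are both available; I is listed earlier → I.
A and D are both available; A is listed earlier → A.
That leaves D as the only ready step → D.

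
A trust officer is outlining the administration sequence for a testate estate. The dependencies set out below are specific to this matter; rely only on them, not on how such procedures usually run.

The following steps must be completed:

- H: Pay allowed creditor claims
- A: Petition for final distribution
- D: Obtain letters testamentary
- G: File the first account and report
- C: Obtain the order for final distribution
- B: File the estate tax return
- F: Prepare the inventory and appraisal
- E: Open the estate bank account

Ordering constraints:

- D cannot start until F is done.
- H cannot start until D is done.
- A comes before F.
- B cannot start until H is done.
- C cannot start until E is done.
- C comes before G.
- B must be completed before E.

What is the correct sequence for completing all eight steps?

A, F, D, H, B, E, C, G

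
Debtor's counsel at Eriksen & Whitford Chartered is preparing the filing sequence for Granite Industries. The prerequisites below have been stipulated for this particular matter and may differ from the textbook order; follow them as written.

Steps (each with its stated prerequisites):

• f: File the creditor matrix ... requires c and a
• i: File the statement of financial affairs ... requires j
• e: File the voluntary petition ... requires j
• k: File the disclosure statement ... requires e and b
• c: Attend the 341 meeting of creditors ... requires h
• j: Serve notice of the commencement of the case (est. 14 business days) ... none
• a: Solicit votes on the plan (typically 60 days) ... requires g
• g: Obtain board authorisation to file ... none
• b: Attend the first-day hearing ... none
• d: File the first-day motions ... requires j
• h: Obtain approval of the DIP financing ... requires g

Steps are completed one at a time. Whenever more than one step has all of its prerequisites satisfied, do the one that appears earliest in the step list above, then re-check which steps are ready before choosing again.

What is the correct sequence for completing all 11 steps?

j → i → e → g → a → b → k → d → h → c → f

j, g and b have no prerequisites; j is listed earlier, so j is first.
Ready: i, e, g, b and d. i is listed earlier → i.
e, g, b and d are all available; e is listed earlier → e.
Now g, b and d have their prerequisites met. g is listed earlier, so g next.
Ready: a, b, d and h. a is listed earlier → a.
Now b, d and h have their prerequisites met. b is listed earlier, so b next.
k, d and h are all available; k is listed earlier → k.
Ready: d and h. d is listed earlier → d.
h is the only step now ready → h.
c is the only step now ready → c.
f is the only step now ready → f.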